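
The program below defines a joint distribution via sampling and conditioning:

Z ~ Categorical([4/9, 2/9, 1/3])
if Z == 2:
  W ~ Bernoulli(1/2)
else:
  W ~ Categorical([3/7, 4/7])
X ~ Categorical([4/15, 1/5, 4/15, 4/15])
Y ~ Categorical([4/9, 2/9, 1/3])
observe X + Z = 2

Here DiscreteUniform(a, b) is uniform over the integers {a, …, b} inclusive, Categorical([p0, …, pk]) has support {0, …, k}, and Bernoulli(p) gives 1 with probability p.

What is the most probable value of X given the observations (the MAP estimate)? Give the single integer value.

argmax_v P(X = v | obs) = 2

Enumerate traces; 18 have nonzero weight after conditioning:
  (Z=0, W=0, X=2, Y=0) weight 64/2835
  (Z=0, W=0, X=2, Y=1) weight 32/2835
  (Z=0, W=0, X=2, Y=2) weight 16/945
  (Z=0, W=1, X=2, Y=0) weight 256/8505
  (Z=0, W=1, X=2, Y=1) weight 128/8505
  (Z=0, W=1, X=2, Y=2) weight 64/2835
  (Z=1, W=0, X=1, Y=0) weight 8/945
  (Z=1, W=0, X=1, Y=1) weight 4/945
  (Z=2, W=0, X=0, Y=0) weight 8/405
  … 9 more
Group by X:
  weight(X=0) = 4/45
  weight(X=1) = 2/45
  weight(X=2) = 16/135
Total weight = 4/45 + 2/45 + 16/135 = 34/135
P(X=0 | obs) = 4/45 / 34/135 = 6/17
P(X=1 | obs) = 2/45 / 34/135 = 3/17
P(X=2 | obs) = 16/135 / 34/135 = 8/17
argmax = 2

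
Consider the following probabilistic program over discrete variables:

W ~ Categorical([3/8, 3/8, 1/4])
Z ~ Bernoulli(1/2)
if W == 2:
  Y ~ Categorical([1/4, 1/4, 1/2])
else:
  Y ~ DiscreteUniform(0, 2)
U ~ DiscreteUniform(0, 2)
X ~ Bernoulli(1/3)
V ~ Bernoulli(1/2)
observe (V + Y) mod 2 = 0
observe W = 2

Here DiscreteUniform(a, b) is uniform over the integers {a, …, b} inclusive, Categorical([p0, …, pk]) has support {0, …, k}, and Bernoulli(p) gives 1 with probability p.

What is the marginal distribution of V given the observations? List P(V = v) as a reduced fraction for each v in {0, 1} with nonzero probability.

Enumerate traces; 36 have nonzero weight after conditioning:
  (W=2, Z=0, Y=0, U=0, X=0, V=0) weight 1/288
  (W=2, Z=0, Y=0, U=0, X=1, V=0) weight 1/576
  (W=2, Z=0, Y=0, U=1, X=0, V=0) weight 1/288
  (W=2, Z=0, Y=0, U=1, X=1, V=0) weight 1/576
  (W=2, Z=0, Y=0, U=2, X=0, V=0) weight 1/288
  (W=2, Z=0, Y=0, U=2, X=1, V=0) weight 1/576
  (W=2, Z=0, Y=1, U=0, X=0, V=1) weight 1/288
  (W=2, Z=0, Y=1, U=0, X=1, V=1) weight 1/576
  … 28 more
Group by V:
  weight(V=0) = 3/32
  weight(V=1) = 1/32
Total weight = 3/32 + 1/32 = 1/8
P(V=0 | obs) = 3/32 / 1/8 = 3/4
P(V=1 | obs) = 1/32 / 1/8 = 1/4

P(V=0) = 3/4, P(V=1) = 1/4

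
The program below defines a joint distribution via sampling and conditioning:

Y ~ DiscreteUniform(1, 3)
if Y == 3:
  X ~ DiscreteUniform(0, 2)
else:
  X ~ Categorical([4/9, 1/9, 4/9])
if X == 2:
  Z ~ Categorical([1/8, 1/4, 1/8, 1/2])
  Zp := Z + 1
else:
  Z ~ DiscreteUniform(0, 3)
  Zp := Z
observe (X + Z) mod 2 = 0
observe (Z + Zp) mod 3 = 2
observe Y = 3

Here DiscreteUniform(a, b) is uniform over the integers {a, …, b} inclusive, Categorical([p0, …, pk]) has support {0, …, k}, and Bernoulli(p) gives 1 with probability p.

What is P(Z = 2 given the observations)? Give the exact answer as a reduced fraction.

P(Z = 2 | obs) = 1/3

Enumerate traces; 2 have nonzero weight after conditioning:
  (Y=3, X=1, Z=1) weight 1/36
  (Y=3, X=2, Z=2) weight 1/72
Group by Z:
  weight(Z=1) = 1/36
  weight(Z=2) = 1/72
Total weight = 1/36 + 1/72 = 1/24
P(Z=1 | obs) = 1/36 / 1/24 = 2/3
P(Z=2 | obs) = 1/72 / 1/24 = 1/3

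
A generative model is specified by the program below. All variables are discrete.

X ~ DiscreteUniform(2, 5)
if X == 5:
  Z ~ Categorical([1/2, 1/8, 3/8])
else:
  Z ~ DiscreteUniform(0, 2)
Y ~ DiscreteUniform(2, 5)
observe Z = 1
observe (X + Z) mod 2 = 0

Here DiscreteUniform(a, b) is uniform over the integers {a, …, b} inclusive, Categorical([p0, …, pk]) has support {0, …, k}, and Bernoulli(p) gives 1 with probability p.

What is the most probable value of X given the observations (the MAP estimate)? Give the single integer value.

Enumerate traces; 8 have nonzero weight after conditioning:
  (X=3, Z=1, Y=2) weight 1/48
  (X=3, Z=1, Y=3) weight 1/48
  (X=3, Z=1, Y=4) weight 1/48
  (X=3, Z=1, Y=5) weight 1/48
  (X=5, Z=1, Y=2) weight 1/128
  (X=5, Z=1, Y=3) weight 1/128
  (X=5, Z=1, Y=4) weight 1/128
  (X=5, Z=1, Y=5) weight 1/128
Group by X:
  weight(X=3) = 1/12
  weight(X=5) = 1/32
Total weight = 1/12 + 1/32 = 11/96
P(X=3 | obs) = 1/12 / 11/96 = 8/11
P(X=5 | obs) = 1/32 / 11/96 = 3/11
argmax = 3

argmax_v P(X = v | obs) = 3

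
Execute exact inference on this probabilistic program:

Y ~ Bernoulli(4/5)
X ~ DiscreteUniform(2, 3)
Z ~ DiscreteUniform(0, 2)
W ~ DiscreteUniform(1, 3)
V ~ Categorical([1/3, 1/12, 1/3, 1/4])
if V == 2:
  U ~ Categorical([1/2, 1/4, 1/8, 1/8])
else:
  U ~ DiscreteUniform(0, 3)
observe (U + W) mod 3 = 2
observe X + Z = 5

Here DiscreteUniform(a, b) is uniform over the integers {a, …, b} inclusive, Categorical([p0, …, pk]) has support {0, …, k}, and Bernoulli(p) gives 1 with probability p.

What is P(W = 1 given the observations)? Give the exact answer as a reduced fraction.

P(W = 1 | obs) = 1/4

Enumerate traces; 32 have nonzero weight after conditioning:
  (Y=0, X=3, Z=2, W=1, V=0, U=1) weight 1/1080
  (Y=0, X=3, Z=2, W=1, V=1, U=1) weight 1/4320
  (Y=0, X=3, Z=2, W=1, V=2, U=1) weight 1/1080
  (Y=0, X=3, Z=2, W=1, V=3, U=1) weight 1/1440
  (Y=0, X=3, Z=2, W=2, V=0, U=0) weight 1/1080
  (Y=0, X=3, Z=2, W=2, V=0, U=3) weight 1/1080
  (Y=0, X=3, Z=2, W=2, V=1, U=0) weight 1/4320
  (Y=0, X=3, Z=2, W=2, V=1, U=3) weight 1/4320
  (Y=0, X=3, Z=2, W=3, V=0, U=2) weight 1/1080
  … 23 more
Group by W:
  weight(W=1) = 1/72
  weight(W=2) = 13/432
  weight(W=3) = 5/432
Total weight = 1/72 + 13/432 + 5/432 = 1/18
P(W=1 | obs) = 1/72 / 1/18 = 1/4
P(W=2 | obs) = 13/432 / 1/18 = 13/24
P(W=3 | obs) = 5/432 / 1/18 = 5/24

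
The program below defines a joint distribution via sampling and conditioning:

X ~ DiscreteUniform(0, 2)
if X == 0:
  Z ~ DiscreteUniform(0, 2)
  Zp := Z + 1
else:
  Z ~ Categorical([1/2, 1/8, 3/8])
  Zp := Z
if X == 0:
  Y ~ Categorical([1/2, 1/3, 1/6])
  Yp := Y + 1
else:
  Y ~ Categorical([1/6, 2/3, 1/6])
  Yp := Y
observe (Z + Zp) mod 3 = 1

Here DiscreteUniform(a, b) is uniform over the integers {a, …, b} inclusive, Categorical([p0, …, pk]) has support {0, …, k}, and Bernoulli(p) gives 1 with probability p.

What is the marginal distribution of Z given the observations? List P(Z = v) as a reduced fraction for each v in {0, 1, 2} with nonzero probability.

Enumerate traces; 9 have nonzero weight after conditioning:
  (X=0, Z=0, Y=0) weight 1/18
  (X=0, Z=0, Y=1) weight 1/27
  (X=0, Z=0, Y=2) weight 1/54
  (X=1, Z=2, Y=0) weight 1/48
  (X=1, Z=2, Y=1) weight 1/12
  (X=1, Z=2, Y=2) weight 1/48
  (X=2, Z=2, Y=0) weight 1/48
  (X=2, Z=2, Y=1) weight 1/12
  … 1 more
Group by Z:
  weight(Z=0) = 1/9
  weight(Z=2) = 1/4
Total weight = 1/9 + 1/4 = 13/36
P(Z=0 | obs) = 1/9 / 13/36 = 4/13
P(Z=2 | obs) = 1/4 / 13/36 = 9/13

P(Z=0) = 4/13, P(Z=2) = 9/13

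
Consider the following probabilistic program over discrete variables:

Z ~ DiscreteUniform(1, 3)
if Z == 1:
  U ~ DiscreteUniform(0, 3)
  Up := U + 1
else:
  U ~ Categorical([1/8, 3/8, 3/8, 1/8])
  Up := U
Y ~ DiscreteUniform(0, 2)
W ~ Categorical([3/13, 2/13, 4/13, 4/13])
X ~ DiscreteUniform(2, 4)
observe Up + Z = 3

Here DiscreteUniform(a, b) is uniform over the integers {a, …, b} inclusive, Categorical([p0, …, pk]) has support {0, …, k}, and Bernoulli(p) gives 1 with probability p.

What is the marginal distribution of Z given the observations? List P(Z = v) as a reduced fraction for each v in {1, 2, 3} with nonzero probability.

Enumerate traces; 108 have nonzero weight after conditioning:
  (Z=1, U=1, Y=0, W=0, X=2) weight 1/468
  (Z=1, U=1, Y=0, W=0, X=3) weight 1/468
  (Z=1, U=1, Y=0, W=0, X=4) weight 1/468
  (Z=1, U=1, Y=0, W=1, X=2) weight 1/702
  (Z=1, U=1, Y=0, W=1, X=3) weight 1/702
  (Z=1, U=1, Y=0, W=1, X=4) weight 1/702
  (Z=1, U=1, Y=0, W=2, X=2) weight 1/351
  (Z=1, U=1, Y=0, W=2, X=3) weight 1/351
  (Z=2, U=1, Y=0, W=0, X=2) weight 1/312
  (Z=3, U=0, Y=0, W=0, X=2) weight 1/936
  … 98 more
Group by Z:
  weight(Z=1) = 1/12
  weight(Z=2) = 1/8
  weight(Z=3) = 1/24
Total weight = 1/12 + 1/8 + 1/24 = 1/4
P(Z=1 | obs) = 1/12 / 1/4 = 1/3
P(Z=2 | obs) = 1/8 / 1/4 = 1/2
P(Z=3 | obs) = 1/24 / 1/4 = 1/6

P(Z=1) = 1/3, P(Z=2) = 1/2, P(Z=3) = 1/6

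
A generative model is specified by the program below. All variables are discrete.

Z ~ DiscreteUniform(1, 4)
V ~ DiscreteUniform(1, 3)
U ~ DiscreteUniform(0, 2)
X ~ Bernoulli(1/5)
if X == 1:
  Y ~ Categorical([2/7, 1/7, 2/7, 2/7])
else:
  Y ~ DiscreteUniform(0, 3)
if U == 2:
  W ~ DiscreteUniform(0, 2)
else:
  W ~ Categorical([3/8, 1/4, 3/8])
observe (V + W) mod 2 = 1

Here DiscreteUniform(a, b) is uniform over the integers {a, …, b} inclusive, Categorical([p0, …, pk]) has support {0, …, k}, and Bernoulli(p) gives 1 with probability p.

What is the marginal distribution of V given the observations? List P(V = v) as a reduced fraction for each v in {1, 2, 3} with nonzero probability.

Enumerate traces; 480 have nonzero weight after conditioning:
  (Z=1, V=1, U=0, X=0, Y=0, W=0) weight 1/480
  (Z=1, V=1, U=0, X=0, Y=0, W=2) weight 1/480
  (Z=1, V=1, U=0, X=0, Y=1, W=0) weight 1/480
  (Z=1, V=1, U=0, X=0, Y=1, W=2) weight 1/480
  (Z=1, V=1, U=0, X=0, Y=2, W=0) weight 1/480
  (Z=1, V=1, U=0, X=0, Y=2, W=2) weight 1/480
  (Z=1, V=1, U=0, X=0, Y=3, W=0) weight 1/480
  (Z=1, V=1, U=0, X=0, Y=3, W=2) weight 1/480
  (Z=1, V=2, U=0, X=0, Y=0, W=1) weight 1/720
  (Z=1, V=3, U=0, X=0, Y=0, W=0) weight 1/480
  … 470 more
Group by V:
  weight(V=1) = 13/54
  weight(V=2) = 5/54
  weight(V=3) = 13/54
Total weight = 13/54 + 5/54 + 13/54 = 31/54
P(V=1 | obs) = 13/54 / 31/54 = 13/31
P(V=2 | obs) = 5/54 / 31/54 = 5/31
P(V=3 | obs) = 13/54 / 31/54 = 13/31

P(V=1) = 13/31, P(V=2) = 5/31, P(V=3) = 13/31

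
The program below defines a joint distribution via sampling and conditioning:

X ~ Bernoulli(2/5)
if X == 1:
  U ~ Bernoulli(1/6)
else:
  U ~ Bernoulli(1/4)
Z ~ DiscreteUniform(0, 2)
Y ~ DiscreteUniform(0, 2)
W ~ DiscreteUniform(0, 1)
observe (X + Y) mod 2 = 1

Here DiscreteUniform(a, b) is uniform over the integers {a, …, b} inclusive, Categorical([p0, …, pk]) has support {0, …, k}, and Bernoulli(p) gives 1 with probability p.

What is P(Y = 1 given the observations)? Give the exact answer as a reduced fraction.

P(Y = 1 | obs) = 3/7

Enumerate traces; 36 have nonzero weight after conditioning:
  (X=0, U=0, Z=0, Y=1, W=0) weight 1/40
  (X=0, U=0, Z=0, Y=1, W=1) weight 1/40
  (X=0, U=0, Z=1, Y=1, W=0) weight 1/40
  (X=0, U=0, Z=1, Y=1, W=1) weight 1/40
  (X=0, U=0, Z=2, Y=1, W=0) weight 1/40
  (X=0, U=0, Z=2, Y=1, W=1) weight 1/40
  (X=0, U=1, Z=0, Y=1, W=0) weight 1/120
  (X=0, U=1, Z=0, Y=1, W=1) weight 1/120
  (X=1, U=0, Z=0, Y=0, W=0) weight 1/54
  (X=1, U=0, Z=0, Y=2, W=0) weight 1/54
  … 26 more
Group by Y:
  weight(Y=0) = 2/15
  weight(Y=1) = 1/5
  weight(Y=2) = 2/15
Total weight = 2/15 + 1/5 + 2/15 = 7/15
P(Y=0 | obs) = 2/15 / 7/15 = 2/7
P(Y=1 | obs) = 1/5 / 7/15 = 3/7
P(Y=2 | obs) = 2/15 / 7/15 = 2/7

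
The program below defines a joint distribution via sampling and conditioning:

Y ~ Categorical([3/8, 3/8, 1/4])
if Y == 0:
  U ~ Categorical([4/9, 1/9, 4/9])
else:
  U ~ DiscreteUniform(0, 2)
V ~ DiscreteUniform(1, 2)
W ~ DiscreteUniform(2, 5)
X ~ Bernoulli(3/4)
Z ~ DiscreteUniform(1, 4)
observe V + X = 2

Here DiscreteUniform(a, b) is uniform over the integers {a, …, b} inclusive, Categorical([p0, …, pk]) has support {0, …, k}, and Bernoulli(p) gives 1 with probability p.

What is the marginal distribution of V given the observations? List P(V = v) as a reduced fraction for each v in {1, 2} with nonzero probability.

P(V=1) = 3/4, P(V=2) = 1/4

Enumerate traces; 288 have nonzero weight after conditioning:
  (Y=0, U=0, V=1, W=2, X=1, Z=1) weight 1/256
  (Y=0, U=0, V=1, W=2, X=1, Z=2) weight 1/256
  (Y=0, U=0, V=1, W=2, X=1, Z=3) weight 1/256
  (Y=0, U=0, V=1, W=2, X=1, Z=4) weight 1/256
  (Y=0, U=0, V=1, W=3, X=1, Z=1) weight 1/256
  (Y=0, U=0, V=1, W=3, X=1, Z=2) weight 1/256
  (Y=0, U=0, V=1, W=3, X=1, Z=3) weight 1/256
  (Y=0, U=0, V=1, W=3, X=1, Z=4) weight 1/256
  (Y=0, U=0, V=2, W=2, X=0, Z=1) weight 1/768
  … 279 more
Group by V:
  weight(V=1) = 3/8
  weight(V=2) = 1/8
Total weight = 3/8 + 1/8 = 1/2
P(V=1 | obs) = 3/8 / 1/2 = 3/4
P(V=2 | obs) = 1/8 / 1/2 = 1/4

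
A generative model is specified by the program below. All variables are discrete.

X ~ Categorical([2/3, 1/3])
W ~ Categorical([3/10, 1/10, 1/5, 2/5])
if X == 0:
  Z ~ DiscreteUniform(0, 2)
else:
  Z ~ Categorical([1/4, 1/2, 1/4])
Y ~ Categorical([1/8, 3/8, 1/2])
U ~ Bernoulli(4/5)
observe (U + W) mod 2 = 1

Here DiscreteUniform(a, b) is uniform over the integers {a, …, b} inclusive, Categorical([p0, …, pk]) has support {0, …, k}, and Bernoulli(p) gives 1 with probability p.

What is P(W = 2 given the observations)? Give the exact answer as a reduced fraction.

P(W = 2 | obs) = 8/25

Enumerate traces; 72 have nonzero weight after conditioning:
  (X=0, W=0, Z=0, Y=0, U=1) weight 1/150
  (X=0, W=0, Z=0, Y=1, U=1) weight 1/50
  (X=0, W=0, Z=0, Y=2, U=1) weight 2/75
  (X=0, W=0, Z=1, Y=0, U=1) weight 1/150
  (X=0, W=0, Z=1, Y=1, U=1) weight 1/50
  (X=0, W=0, Z=1, Y=2, U=1) weight 2/75
  (X=0, W=0, Z=2, Y=0, U=1) weight 1/150
  (X=0, W=0, Z=2, Y=1, U=1) weight 1/50
  (X=0, W=1, Z=0, Y=0, U=0) weight 1/1800
  (X=0, W=2, Z=0, Y=0, U=1) weight 1/225
  … 62 more
Group by W:
  weight(W=0) = 6/25
  weight(W=1) = 1/50
  weight(W=2) = 4/25
  weight(W=3) = 2/25
Total weight = 6/25 + 1/50 + 4/25 + 2/25 = 1/2
P(W=0 | obs) = 6/25 / 1/2 = 12/25
P(W=1 | obs) = 1/50 / 1/2 = 1/25
P(W=2 | obs) = 4/25 / 1/2 = 8/25
P(W=3 | obs) = 2/25 / 1/2 = 4/25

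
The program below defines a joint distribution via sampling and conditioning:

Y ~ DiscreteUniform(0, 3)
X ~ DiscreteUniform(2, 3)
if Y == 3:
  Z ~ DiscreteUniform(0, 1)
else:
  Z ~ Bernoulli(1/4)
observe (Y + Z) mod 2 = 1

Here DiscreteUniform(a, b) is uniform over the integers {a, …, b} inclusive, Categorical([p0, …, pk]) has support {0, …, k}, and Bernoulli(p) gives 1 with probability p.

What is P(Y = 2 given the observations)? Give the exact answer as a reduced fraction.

P(Y = 2 | obs) = 1/7

Enumerate traces; 8 have nonzero weight after conditioning:
  (Y=0, X=2, Z=1) weight 1/32
  (Y=0, X=3, Z=1) weight 1/32
  (Y=1, X=2, Z=0) weight 3/32
  (Y=1, X=3, Z=0) weight 3/32
  (Y=2, X=2, Z=1) weight 1/32
  (Y=2, X=3, Z=1) weight 1/32
  (Y=3, X=2, Z=0) weight 1/16
  (Y=3, X=3, Z=0) weight 1/16
Group by Y:
  weight(Y=0) = 1/16
  weight(Y=1) = 3/16
  weight(Y=2) = 1/16
  weight(Y=3) = 1/8
Total weight = 1/16 + 3/16 + 1/16 + 1/8 = 7/16
P(Y=0 | obs) = 1/16 / 7/16 = 1/7
P(Y=1 | obs) = 3/16 / 7/16 = 3/7
P(Y=2 | obs) = 1/16 / 7/16 = 1/7
P(Y=3 | obs) = 1/8 / 7/16 = 2/7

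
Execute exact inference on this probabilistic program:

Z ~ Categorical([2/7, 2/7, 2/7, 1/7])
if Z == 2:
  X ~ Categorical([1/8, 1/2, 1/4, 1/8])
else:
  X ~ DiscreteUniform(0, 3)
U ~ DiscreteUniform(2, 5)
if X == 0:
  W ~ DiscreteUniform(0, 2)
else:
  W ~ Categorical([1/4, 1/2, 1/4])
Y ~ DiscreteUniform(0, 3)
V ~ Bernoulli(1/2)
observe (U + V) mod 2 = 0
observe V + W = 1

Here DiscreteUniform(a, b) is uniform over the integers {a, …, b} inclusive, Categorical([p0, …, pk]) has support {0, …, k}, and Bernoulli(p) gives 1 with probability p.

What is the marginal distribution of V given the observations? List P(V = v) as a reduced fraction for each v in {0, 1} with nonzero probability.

Enumerate traces; 256 have nonzero weight after conditioning:
  (Z=0, X=0, U=2, W=1, Y=0, V=0) weight 1/1344
  (Z=0, X=0, U=2, W=1, Y=1, V=0) weight 1/1344
  (Z=0, X=0, U=2, W=1, Y=2, V=0) weight 1/1344
  (Z=0, X=0, U=2, W=1, Y=3, V=0) weight 1/1344
  (Z=0, X=0, U=3, W=0, Y=0, V=1) weight 1/1344
  (Z=0, X=0, U=3, W=0, Y=1, V=1) weight 1/1344
  (Z=0, X=0, U=3, W=0, Y=2, V=1) weight 1/1344
  (Z=0, X=0, U=3, W=0, Y=3, V=1) weight 1/1344
  … 248 more
Group by V:
  weight(V=0) = 13/112
  weight(V=1) = 15/224
Total weight = 13/112 + 15/224 = 41/224
P(V=0 | obs) = 13/112 / 41/224 = 26/41
P(V=1 | obs) = 15/224 / 41/224 = 15/41

P(V=0) = 26/41, P(V=1) = 15/41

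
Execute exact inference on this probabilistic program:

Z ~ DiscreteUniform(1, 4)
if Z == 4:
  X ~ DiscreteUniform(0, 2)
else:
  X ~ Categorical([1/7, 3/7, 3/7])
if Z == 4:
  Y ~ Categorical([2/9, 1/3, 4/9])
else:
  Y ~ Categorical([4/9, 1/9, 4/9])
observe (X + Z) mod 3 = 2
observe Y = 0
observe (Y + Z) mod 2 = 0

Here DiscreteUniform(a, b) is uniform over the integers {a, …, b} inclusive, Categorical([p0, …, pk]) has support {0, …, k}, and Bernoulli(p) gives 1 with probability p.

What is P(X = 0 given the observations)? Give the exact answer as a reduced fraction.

Enumerate traces; 2 have nonzero weight after conditioning:
  (Z=2, X=0, Y=0) weight 1/63
  (Z=4, X=1, Y=0) weight 1/54
Group by X:
  weight(X=0) = 1/63
  weight(X=1) = 1/54
Total weight = 1/63 + 1/54 = 13/378
P(X=0 | obs) = 1/63 / 13/378 = 6/13
P(X=1 | obs) = 1/54 / 13/378 = 7/13

P(X = 0 | obs) = 6/13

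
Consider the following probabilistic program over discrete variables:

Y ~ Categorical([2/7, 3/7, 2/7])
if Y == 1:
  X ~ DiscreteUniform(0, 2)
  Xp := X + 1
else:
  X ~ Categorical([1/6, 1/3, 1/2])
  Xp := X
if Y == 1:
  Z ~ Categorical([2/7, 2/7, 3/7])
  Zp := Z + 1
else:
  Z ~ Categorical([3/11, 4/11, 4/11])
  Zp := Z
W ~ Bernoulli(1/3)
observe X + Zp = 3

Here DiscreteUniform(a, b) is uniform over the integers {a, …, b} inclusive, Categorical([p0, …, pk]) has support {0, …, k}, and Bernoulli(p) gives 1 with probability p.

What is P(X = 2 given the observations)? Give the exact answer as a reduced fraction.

P(X = 2 | obs) = 234/511

Enumerate traces; 14 have nonzero weight after conditioning:
  (Y=0, X=1, Z=2, W=0) weight 16/693
  (Y=0, X=1, Z=2, W=1) weight 8/693
  (Y=0, X=2, Z=1, W=0) weight 8/231
  (Y=0, X=2, Z=1, W=1) weight 4/231
  (Y=1, X=0, Z=2, W=0) weight 2/49
  (Y=1, X=0, Z=2, W=1) weight 1/49
  (Y=1, X=1, Z=1, W=0) weight 4/147
  (Y=1, X=1, Z=1, W=1) weight 2/147
  … 6 more
Group by X:
  weight(X=0) = 3/49
  weight(X=1) = 178/1617
  weight(X=2) = 78/539
Total weight = 3/49 + 178/1617 + 78/539 = 73/231
P(X=0 | obs) = 3/49 / 73/231 = 99/511
P(X=1 | obs) = 178/1617 / 73/231 = 178/511
P(X=2 | obs) = 78/539 / 73/231 = 234/511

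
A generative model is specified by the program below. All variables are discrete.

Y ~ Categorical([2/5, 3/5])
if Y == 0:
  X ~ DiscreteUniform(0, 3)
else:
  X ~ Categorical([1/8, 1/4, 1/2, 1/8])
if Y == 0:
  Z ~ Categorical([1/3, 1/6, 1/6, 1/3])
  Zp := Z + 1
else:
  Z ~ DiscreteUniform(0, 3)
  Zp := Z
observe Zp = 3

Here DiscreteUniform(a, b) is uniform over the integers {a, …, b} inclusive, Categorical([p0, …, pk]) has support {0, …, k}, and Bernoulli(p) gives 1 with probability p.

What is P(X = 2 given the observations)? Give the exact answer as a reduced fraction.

Enumerate traces; 8 have nonzero weight after conditioning:
  (Y=0, X=0, Z=2) weight 1/60
  (Y=0, X=1, Z=2) weight 1/60
  (Y=0, X=2, Z=2) weight 1/60
  (Y=0, X=3, Z=2) weight 1/60
  (Y=1, X=0, Z=3) weight 3/160
  (Y=1, X=1, Z=3) weight 3/80
  (Y=1, X=2, Z=3) weight 3/40
  (Y=1, X=3, Z=3) weight 3/160
Group by X:
  weight(X=0) = 17/480
  weight(X=1) = 13/240
  weight(X=2) = 11/120
  weight(X=3) = 17/480
Total weight = 17/480 + 13/240 + 11/120 + 17/480 = 13/60
P(X=0 | obs) = 17/480 / 13/60 = 17/104
P(X=1 | obs) = 13/240 / 13/60 = 1/4
P(X=2 | obs) = 11/120 / 13/60 = 11/26
P(X=3 | obs) = 17/480 / 13/60 = 17/104

P(X = 2 | obs) = 11/26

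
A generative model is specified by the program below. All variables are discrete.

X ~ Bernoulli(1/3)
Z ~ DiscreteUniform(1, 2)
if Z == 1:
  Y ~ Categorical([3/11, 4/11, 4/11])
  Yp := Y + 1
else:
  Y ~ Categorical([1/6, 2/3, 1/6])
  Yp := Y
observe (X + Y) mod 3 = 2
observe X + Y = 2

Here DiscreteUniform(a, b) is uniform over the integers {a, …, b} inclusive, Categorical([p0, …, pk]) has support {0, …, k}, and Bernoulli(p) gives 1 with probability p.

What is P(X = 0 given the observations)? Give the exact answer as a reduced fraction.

Enumerate traces; 4 have nonzero weight after conditioning:
  (X=0, Z=1, Y=2) weight 4/33
  (X=0, Z=2, Y=2) weight 1/18
  (X=1, Z=1, Y=1) weight 2/33
  (X=1, Z=2, Y=1) weight 1/9
Group by X:
  weight(X=0) = 35/198
  weight(X=1) = 17/99
Total weight = 35/198 + 17/99 = 23/66
P(X=0 | obs) = 35/198 / 23/66 = 35/69
P(X=1 | obs) = 17/99 / 23/66 = 34/69

P(X = 0 | obs) = 35/69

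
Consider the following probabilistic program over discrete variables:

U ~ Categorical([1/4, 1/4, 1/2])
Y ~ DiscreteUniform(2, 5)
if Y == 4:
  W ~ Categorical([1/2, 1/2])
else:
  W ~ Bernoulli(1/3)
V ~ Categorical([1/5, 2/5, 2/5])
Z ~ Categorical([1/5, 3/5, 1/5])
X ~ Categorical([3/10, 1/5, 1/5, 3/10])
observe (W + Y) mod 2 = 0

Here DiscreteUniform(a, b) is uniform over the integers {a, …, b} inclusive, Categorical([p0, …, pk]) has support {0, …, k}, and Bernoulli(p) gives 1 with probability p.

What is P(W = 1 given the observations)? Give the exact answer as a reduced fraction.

P(W = 1 | obs) = 4/11

Enumerate traces; 432 have nonzero weight after conditioning:
  (U=0, Y=2, W=0, V=0, Z=0, X=0) weight 1/2000
  (U=0, Y=2, W=0, V=0, Z=0, X=1) weight 1/3000
  (U=0, Y=2, W=0, V=0, Z=0, X=2) weight 1/3000
  (U=0, Y=2, W=0, V=0, Z=0, X=3) weight 1/2000
  (U=0, Y=2, W=0, V=0, Z=1, X=0) weight 3/2000
  (U=0, Y=2, W=0, V=0, Z=1, X=1) weight 1/1000
  (U=0, Y=2, W=0, V=0, Z=1, X=2) weight 1/1000
  (U=0, Y=2, W=0, V=0, Z=1, X=3) weight 3/2000
  (U=0, Y=3, W=1, V=0, Z=0, X=0) weight 1/4000
  … 423 more
Group by W:
  weight(W=0) = 7/24
  weight(W=1) = 1/6
Total weight = 7/24 + 1/6 = 11/24
P(W=0 | obs) = 7/24 / 11/24 = 7/11
P(W=1 | obs) = 1/6 / 11/24 = 4/11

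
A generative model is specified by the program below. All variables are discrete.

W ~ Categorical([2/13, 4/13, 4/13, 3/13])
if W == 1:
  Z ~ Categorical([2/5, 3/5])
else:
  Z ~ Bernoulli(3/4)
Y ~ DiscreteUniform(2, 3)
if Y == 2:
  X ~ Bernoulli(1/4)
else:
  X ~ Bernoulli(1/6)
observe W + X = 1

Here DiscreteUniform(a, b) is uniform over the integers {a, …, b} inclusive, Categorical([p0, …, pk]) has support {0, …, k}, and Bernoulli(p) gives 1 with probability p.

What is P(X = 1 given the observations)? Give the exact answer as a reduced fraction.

Enumerate traces; 8 have nonzero weight after conditioning:
  (W=0, Z=0, Y=2, X=1) weight 1/208
  (W=0, Z=0, Y=3, X=1) weight 1/312
  (W=0, Z=1, Y=2, X=1) weight 3/208
  (W=0, Z=1, Y=3, X=1) weight 1/104
  (W=1, Z=0, Y=2, X=0) weight 3/65
  (W=1, Z=0, Y=3, X=0) weight 2/39
  (W=1, Z=1, Y=2, X=0) weight 9/130
  (W=1, Z=1, Y=3, X=0) weight 1/13
Group by X:
  weight(X=0) = 19/78
  weight(X=1) = 5/156
Total weight = 19/78 + 5/156 = 43/156
P(X=0 | obs) = 19/78 / 43/156 = 38/43
P(X=1 | obs) = 5/156 / 43/156 = 5/43

P(X = 1 | obs) = 5/43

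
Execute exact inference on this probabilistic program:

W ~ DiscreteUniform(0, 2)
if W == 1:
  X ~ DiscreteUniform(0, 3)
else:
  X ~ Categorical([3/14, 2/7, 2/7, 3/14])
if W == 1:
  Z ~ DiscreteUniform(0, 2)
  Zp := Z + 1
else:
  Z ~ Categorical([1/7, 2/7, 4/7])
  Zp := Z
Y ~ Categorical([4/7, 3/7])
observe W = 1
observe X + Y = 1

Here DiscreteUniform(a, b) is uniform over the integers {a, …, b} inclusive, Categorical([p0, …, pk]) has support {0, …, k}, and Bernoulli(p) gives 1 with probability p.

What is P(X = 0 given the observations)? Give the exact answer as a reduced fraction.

Enumerate traces; 6 have nonzero weight after conditioning:
  (W=1, X=0, Z=0, Y=1) weight 1/84
  (W=1, X=0, Z=1, Y=1) weight 1/84
  (W=1, X=0, Z=2, Y=1) weight 1/84
  (W=1, X=1, Z=0, Y=0) weight 1/63
  (W=1, X=1, Z=1, Y=0) weight 1/63
  (W=1, X=1, Z=2, Y=0) weight 1/63
Group by X:
  weight(X=0) = 1/28
  weight(X=1) = 1/21
Total weight = 1/28 + 1/21 = 1/12
P(X=0 | obs) = 1/28 / 1/12 = 3/7
P(X=1 | obs) = 1/21 / 1/12 = 4/7

P(X = 0 | obs) = 3/7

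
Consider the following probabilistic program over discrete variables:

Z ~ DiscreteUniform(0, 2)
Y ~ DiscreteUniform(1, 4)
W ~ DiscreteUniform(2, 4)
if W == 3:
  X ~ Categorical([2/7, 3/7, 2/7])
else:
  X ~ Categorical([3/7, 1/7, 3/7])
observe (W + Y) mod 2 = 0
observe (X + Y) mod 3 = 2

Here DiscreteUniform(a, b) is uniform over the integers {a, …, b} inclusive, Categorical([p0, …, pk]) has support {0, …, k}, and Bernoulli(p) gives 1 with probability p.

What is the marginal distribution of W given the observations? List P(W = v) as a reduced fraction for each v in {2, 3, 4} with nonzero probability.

Enumerate traces; 18 have nonzero weight after conditioning:
  (Z=0, Y=1, W=3, X=1) weight 1/84
  (Z=0, Y=2, W=2, X=0) weight 1/84
  (Z=0, Y=2, W=4, X=0) weight 1/84
  (Z=0, Y=3, W=3, X=2) weight 1/126
  (Z=0, Y=4, W=2, X=1) weight 1/252
  (Z=0, Y=4, W=4, X=1) weight 1/252
  (Z=1, Y=1, W=3, X=1) weight 1/84
  (Z=1, Y=2, W=2, X=0) weight 1/84
  … 10 more
Group by W:
  weight(W=2) = 1/21
  weight(W=3) = 5/84
  weight(W=4) = 1/21
Total weight = 1/21 + 5/84 + 1/21 = 13/84
P(W=2 | obs) = 1/21 / 13/84 = 4/13
P(W=3 | obs) = 5/84 / 13/84 = 5/13
P(W=4 | obs) = 1/21 / 13/84 = 4/13

P(W=2) = 4/13, P(W=3) = 5/13, P(W=4) = 4/13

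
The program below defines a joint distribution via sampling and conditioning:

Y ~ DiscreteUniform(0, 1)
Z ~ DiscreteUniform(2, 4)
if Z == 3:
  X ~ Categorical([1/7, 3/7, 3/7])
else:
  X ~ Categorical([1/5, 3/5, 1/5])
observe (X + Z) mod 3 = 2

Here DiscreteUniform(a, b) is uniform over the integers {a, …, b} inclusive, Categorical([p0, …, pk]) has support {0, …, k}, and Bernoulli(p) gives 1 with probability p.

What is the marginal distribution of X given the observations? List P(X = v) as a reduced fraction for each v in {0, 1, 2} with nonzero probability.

Enumerate traces; 6 have nonzero weight after conditioning:
  (Y=0, Z=2, X=0) weight 1/30
  (Y=0, Z=3, X=2) weight 1/14
  (Y=0, Z=4, X=1) weight 1/10
  (Y=1, Z=2, X=0) weight 1/30
  (Y=1, Z=3, X=2) weight 1/14
  (Y=1, Z=4, X=1) weight 1/10
Group by X:
  weight(X=0) = 1/15
  weight(X=1) = 1/5
  weight(X=2) = 1/7
Total weight = 1/15 + 1/5 + 1/7 = 43/105
P(X=0 | obs) = 1/15 / 43/105 = 7/43
P(X=1 | obs) = 1/5 / 43/105 = 21/43
P(X=2 | obs) = 1/7 / 43/105 = 15/43

P(X=0) = 7/43, P(X=1) = 21/43, P(X=2) = 15/43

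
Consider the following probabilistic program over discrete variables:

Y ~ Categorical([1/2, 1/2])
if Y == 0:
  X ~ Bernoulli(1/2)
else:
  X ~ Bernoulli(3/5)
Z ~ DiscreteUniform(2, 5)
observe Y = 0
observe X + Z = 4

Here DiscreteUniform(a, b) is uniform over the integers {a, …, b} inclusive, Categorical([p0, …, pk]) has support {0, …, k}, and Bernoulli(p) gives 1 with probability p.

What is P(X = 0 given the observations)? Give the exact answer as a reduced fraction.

Enumerate traces; 2 have nonzero weight after conditioning:
  (Y=0, X=0, Z=4) weight 1/16
  (Y=0, X=1, Z=3) weight 1/16
Group by X:
  weight(X=0) = 1/16
  weight(X=1) = 1/16
Total weight = 1/16 + 1/16 = 1/8
P(X=0 | obs) = 1/16 / 1/8 = 1/2
P(X=1 | obs) = 1/16 / 1/8 = 1/2

P(X = 0 | obs) = 1/2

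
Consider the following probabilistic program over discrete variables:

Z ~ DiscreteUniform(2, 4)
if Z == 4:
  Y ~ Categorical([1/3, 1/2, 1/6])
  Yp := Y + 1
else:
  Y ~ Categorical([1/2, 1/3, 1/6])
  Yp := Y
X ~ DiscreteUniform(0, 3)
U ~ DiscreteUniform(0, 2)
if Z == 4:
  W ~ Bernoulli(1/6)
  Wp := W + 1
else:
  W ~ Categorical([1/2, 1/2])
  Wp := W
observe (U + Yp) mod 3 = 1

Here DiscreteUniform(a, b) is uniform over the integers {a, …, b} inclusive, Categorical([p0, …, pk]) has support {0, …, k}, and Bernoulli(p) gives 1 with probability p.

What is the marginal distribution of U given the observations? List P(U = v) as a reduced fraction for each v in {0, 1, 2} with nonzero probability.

Enumerate traces; 72 have nonzero weight after conditioning:
  (Z=2, Y=0, X=0, U=1, W=0) weight 1/144
  (Z=2, Y=0, X=0, U=1, W=1) weight 1/144
  (Z=2, Y=0, X=1, U=1, W=0) weight 1/144
  (Z=2, Y=0, X=1, U=1, W=1) weight 1/144
  (Z=2, Y=0, X=2, U=1, W=0) weight 1/144
  (Z=2, Y=0, X=2, U=1, W=1) weight 1/144
  (Z=2, Y=0, X=3, U=1, W=0) weight 1/144
  (Z=2, Y=0, X=3, U=1, W=1) weight 1/144
  (Z=2, Y=1, X=0, U=0, W=0) weight 1/216
  (Z=2, Y=2, X=0, U=2, W=0) weight 1/432
  … 62 more
Group by U:
  weight(U=0) = 1/9
  weight(U=1) = 7/54
  weight(U=2) = 5/54
Total weight = 1/9 + 7/54 + 5/54 = 1/3
P(U=0 | obs) = 1/9 / 1/3 = 1/3
P(U=1 | obs) = 7/54 / 1/3 = 7/18
P(U=2 | obs) = 5/54 / 1/3 = 5/18

P(U=0) = 1/3, P(U=1) = 7/18, P(U=2) = 5/18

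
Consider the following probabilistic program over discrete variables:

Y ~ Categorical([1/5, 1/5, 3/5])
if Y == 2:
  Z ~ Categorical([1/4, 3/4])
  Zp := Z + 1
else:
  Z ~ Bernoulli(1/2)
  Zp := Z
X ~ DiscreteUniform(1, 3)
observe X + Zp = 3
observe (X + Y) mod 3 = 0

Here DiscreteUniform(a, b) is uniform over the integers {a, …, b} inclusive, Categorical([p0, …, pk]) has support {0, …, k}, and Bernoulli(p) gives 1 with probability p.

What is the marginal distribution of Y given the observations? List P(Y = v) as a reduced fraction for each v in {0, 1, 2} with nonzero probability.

P(Y=0) = 2/13, P(Y=1) = 2/13, P(Y=2) = 9/13

Enumerate traces; 3 have nonzero weight after conditioning:
  (Y=0, Z=0, X=3) weight 1/30
  (Y=1, Z=1, X=2) weight 1/30
  (Y=2, Z=1, X=1) weight 3/20
Group by Y:
  weight(Y=0) = 1/30
  weight(Y=1) = 1/30
  weight(Y=2) = 3/20
Total weight = 1/30 + 1/30 + 3/20 = 13/60
P(Y=0 | obs) = 1/30 / 13/60 = 2/13
P(Y=1 | obs) = 1/30 / 13/60 = 2/13
P(Y=2 | obs) = 3/20 / 13/60 = 9/13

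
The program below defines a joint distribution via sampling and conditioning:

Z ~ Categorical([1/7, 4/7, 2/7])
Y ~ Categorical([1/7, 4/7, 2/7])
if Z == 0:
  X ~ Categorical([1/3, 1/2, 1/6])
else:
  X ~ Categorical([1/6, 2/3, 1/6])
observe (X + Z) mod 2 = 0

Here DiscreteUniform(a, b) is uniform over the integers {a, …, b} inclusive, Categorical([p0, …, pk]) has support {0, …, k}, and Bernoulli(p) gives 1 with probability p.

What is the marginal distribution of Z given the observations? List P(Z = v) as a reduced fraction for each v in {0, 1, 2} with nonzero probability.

P(Z=0) = 3/23, P(Z=1) = 16/23, P(Z=2) = 4/23

Enumerate traces; 15 have nonzero weight after conditioning:
  (Z=0, Y=0, X=0) weight 1/147
  (Z=0, Y=0, X=2) weight 1/294
  (Z=0, Y=1, X=0) weight 4/147
  (Z=0, Y=1, X=2) weight 2/147
  (Z=0, Y=2, X=0) weight 2/147
  (Z=0, Y=2, X=2) weight 1/147
  (Z=1, Y=0, X=1) weight 8/147
  (Z=1, Y=1, X=1) weight 32/147
  (Z=2, Y=0, X=0) weight 1/147
  … 6 more
Group by Z:
  weight(Z=0) = 1/14
  weight(Z=1) = 8/21
  weight(Z=2) = 2/21
Total weight = 1/14 + 8/21 + 2/21 = 23/42
P(Z=0 | obs) = 1/14 / 23/42 = 3/23
P(Z=1 | obs) = 8/21 / 23/42 = 16/23
P(Z=2 | obs) = 2/21 / 23/42 = 4/23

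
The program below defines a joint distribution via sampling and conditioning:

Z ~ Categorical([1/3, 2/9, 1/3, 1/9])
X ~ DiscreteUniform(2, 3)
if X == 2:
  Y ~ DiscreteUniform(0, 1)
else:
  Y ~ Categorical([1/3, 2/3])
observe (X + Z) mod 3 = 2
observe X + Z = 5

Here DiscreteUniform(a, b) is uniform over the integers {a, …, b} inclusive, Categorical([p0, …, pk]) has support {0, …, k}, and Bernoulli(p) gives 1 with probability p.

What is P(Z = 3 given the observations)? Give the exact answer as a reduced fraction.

P(Z = 3 | obs) = 1/4

Enumerate traces; 4 have nonzero weight after conditioning:
  (Z=2, X=3, Y=0) weight 1/18
  (Z=2, X=3, Y=1) weight 1/9
  (Z=3, X=2, Y=0) weight 1/36
  (Z=3, X=2, Y=1) weight 1/36
Group by Z:
  weight(Z=2) = 1/6
  weight(Z=3) = 1/18
Total weight = 1/6 + 1/18 = 2/9
P(Z=2 | obs) = 1/6 / 2/9 = 3/4
P(Z=3 | obs) = 1/18 / 2/9 = 1/4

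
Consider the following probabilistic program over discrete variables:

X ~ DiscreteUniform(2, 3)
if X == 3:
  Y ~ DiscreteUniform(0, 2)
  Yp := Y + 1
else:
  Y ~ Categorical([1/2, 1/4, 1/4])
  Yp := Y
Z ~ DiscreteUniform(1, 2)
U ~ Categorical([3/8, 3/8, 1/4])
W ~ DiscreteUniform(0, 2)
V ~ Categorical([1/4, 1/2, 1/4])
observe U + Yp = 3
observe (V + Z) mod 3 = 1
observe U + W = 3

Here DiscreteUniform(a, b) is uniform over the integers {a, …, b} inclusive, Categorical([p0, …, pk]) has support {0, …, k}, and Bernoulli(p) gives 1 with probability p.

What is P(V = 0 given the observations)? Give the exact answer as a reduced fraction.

Enumerate traces; 8 have nonzero weight after conditioning:
  (X=2, Y=1, Z=1, U=2, W=1, V=0) weight 1/768
  (X=2, Y=1, Z=2, U=2, W=1, V=2) weight 1/768
  (X=2, Y=2, Z=1, U=1, W=2, V=0) weight 1/512
  (X=2, Y=2, Z=2, U=1, W=2, V=2) weight 1/512
  (X=3, Y=0, Z=1, U=2, W=1, V=0) weight 1/576
  (X=3, Y=0, Z=2, U=2, W=1, V=2) weight 1/576
  (X=3, Y=1, Z=1, U=1, W=2, V=0) weight 1/384
  (X=3, Y=1, Z=2, U=1, W=2, V=2) weight 1/384
Group by V:
  weight(V=0) = 35/4608
  weight(V=2) = 35/4608
Total weight = 35/4608 + 35/4608 = 35/2304
P(V=0 | obs) = 35/4608 / 35/2304 = 1/2
P(V=2 | obs) = 35/4608 / 35/2304 = 1/2

P(V = 0 | obs) = 1/2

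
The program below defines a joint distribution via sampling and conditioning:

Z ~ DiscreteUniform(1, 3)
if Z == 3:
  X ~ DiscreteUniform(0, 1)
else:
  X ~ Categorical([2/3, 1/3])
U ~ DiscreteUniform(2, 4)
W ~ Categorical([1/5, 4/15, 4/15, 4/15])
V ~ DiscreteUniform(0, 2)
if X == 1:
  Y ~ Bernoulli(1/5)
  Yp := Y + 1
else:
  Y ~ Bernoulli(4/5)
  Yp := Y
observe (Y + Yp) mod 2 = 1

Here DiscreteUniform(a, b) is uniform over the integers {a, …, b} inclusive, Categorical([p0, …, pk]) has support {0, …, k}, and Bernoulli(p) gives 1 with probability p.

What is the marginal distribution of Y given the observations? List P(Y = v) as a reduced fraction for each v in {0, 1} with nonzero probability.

Enumerate traces; 216 have nonzero weight after conditioning:
  (Z=1, X=1, U=2, W=0, V=0, Y=0) weight 4/2025
  (Z=1, X=1, U=2, W=0, V=0, Y=1) weight 1/2025
  (Z=1, X=1, U=2, W=0, V=1, Y=0) weight 4/2025
  (Z=1, X=1, U=2, W=0, V=1, Y=1) weight 1/2025
  (Z=1, X=1, U=2, W=0, V=2, Y=0) weight 4/2025
  (Z=1, X=1, U=2, W=0, V=2, Y=1) weight 1/2025
  (Z=1, X=1, U=2, W=1, V=0, Y=0) weight 16/6075
  (Z=1, X=1, U=2, W=1, V=0, Y=1) weight 4/6075
  … 208 more
Group by Y:
  weight(Y=0) = 14/45
  weight(Y=1) = 7/90
Total weight = 14/45 + 7/90 = 7/18
P(Y=0 | obs) = 14/45 / 7/18 = 4/5
P(Y=1 | obs) = 7/90 / 7/18 = 1/5

P(Y=0) = 4/5, P(Y=1) = 1/5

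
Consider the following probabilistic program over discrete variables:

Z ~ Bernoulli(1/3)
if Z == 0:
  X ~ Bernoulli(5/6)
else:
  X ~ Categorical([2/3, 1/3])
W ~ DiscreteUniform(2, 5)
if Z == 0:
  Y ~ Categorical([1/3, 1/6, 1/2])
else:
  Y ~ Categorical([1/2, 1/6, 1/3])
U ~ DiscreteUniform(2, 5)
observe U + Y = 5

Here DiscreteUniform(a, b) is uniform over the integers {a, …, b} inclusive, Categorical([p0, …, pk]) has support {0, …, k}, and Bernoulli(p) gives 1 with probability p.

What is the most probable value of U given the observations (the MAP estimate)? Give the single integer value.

Enumerate traces; 48 have nonzero weight after conditioning:
  (Z=0, X=0, W=2, Y=0, U=5) weight 1/432
  (Z=0, X=0, W=2, Y=1, U=4) weight 1/864
  (Z=0, X=0, W=2, Y=2, U=3) weight 1/288
  (Z=0, X=0, W=3, Y=0, U=5) weight 1/432
  (Z=0, X=0, W=3, Y=1, U=4) weight 1/864
  (Z=0, X=0, W=3, Y=2, U=3) weight 1/288
  (Z=0, X=0, W=4, Y=0, U=5) weight 1/432
  (Z=0, X=0, W=4, Y=1, U=4) weight 1/864
  … 40 more
Group by U:
  weight(U=3) = 1/9
  weight(U=4) = 1/24
  weight(U=5) = 7/72
Total weight = 1/9 + 1/24 + 7/72 = 1/4
P(U=3 | obs) = 1/9 / 1/4 = 4/9
P(U=4 | obs) = 1/24 / 1/4 = 1/6
P(U=5 | obs) = 7/72 / 1/4 = 7/18
argmax = 3

argmax_v P(U = v | obs) = 3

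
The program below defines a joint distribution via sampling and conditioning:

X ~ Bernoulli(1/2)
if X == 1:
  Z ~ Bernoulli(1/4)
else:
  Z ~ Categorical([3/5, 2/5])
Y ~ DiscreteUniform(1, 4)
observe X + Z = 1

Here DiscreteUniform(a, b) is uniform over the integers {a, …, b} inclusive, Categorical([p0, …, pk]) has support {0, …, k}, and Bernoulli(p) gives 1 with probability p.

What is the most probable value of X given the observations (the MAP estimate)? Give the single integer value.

argmax_v P(X = v | obs) = 1

Enumerate traces; 8 have nonzero weight after conditioning:
  (X=0, Z=1, Y=1) weight 1/20
  (X=0, Z=1, Y=2) weight 1/20
  (X=0, Z=1, Y=3) weight 1/20
  (X=0, Z=1, Y=4) weight 1/20
  (X=1, Z=0, Y=1) weight 3/32
  (X=1, Z=0, Y=2) weight 3/32
  (X=1, Z=0, Y=3) weight 3/32
  (X=1, Z=0, Y=4) weight 3/32
Group by X:
  weight(X=0) = 1/5
  weight(X=1) = 3/8
Total weight = 1/5 + 3/8 = 23/40
P(X=0 | obs) = 1/5 / 23/40 = 8/23
P(X=1 | obs) = 3/8 / 23/40 = 15/23
argmax = 1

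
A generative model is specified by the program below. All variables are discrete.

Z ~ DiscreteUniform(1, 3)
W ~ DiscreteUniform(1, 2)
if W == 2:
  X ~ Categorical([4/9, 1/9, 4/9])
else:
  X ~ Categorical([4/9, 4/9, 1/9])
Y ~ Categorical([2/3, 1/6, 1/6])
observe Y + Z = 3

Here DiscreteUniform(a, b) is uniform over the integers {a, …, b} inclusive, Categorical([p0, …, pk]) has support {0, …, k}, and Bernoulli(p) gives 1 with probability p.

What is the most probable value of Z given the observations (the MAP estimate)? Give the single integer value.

argmax_v P(Z = v | obs) = 3

Enumerate traces; 18 have nonzero weight after conditioning:
  (Z=1, W=1, X=0, Y=2) weight 1/81
  (Z=1, W=1, X=1, Y=2) weight 1/81
  (Z=1, W=1, X=2, Y=2) weight 1/324
  (Z=1, W=2, X=0, Y=2) weight 1/81
  (Z=1, W=2, X=1, Y=2) weight 1/324
  (Z=1, W=2, X=2, Y=2) weight 1/81
  (Z=2, W=1, X=0, Y=1) weight 1/81
  (Z=2, W=1, X=1, Y=1) weight 1/81
  (Z=3, W=1, X=0, Y=0) weight 4/81
  … 9 more
Group by Z:
  weight(Z=1) = 1/18
  weight(Z=2) = 1/18
  weight(Z=3) = 2/9
Total weight = 1/18 + 1/18 + 2/9 = 1/3
P(Z=1 | obs) = 1/18 / 1/3 = 1/6
P(Z=2 | obs) = 1/18 / 1/3 = 1/6
P(Z=3 | obs) = 2/9 / 1/3 = 2/3
argmax = 3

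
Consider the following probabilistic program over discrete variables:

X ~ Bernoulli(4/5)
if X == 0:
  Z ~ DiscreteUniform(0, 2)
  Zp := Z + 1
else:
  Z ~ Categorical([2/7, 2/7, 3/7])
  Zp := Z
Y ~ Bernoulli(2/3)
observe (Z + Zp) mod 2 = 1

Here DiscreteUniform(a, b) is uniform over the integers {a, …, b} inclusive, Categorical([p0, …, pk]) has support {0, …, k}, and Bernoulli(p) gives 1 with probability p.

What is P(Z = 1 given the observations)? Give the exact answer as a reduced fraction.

P(Z = 1 | obs) = 1/3

Enumerate traces; 6 have nonzero weight after conditioning:
  (X=0, Z=0, Y=0) weight 1/45
  (X=0, Z=0, Y=1) weight 2/45
  (X=0, Z=1, Y=0) weight 1/45
  (X=0, Z=1, Y=1) weight 2/45
  (X=0, Z=2, Y=0) weight 1/45
  (X=0, Z=2, Y=1) weight 2/45
Group by Z:
  weight(Z=0) = 1/15
  weight(Z=1) = 1/15
  weight(Z=2) = 1/15
Total weight = 1/15 + 1/15 + 1/15 = 1/5
P(Z=0 | obs) = 1/15 / 1/5 = 1/3
P(Z=1 | obs) = 1/15 / 1/5 = 1/3
P(Z=2 | obs) = 1/15 / 1/5 = 1/3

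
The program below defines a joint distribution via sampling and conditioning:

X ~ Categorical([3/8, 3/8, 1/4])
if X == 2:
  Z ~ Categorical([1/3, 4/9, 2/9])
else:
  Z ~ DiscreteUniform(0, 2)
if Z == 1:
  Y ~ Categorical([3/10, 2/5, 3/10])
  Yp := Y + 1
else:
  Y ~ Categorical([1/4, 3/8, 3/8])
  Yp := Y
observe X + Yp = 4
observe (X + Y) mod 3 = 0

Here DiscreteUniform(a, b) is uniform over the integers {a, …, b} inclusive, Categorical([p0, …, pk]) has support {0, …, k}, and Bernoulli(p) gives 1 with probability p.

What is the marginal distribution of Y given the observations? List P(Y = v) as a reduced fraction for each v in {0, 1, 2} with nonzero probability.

P(Y=1) = 32/59, P(Y=2) = 27/59

Enumerate traces; 2 have nonzero weight after conditioning:
  (X=1, Z=1, Y=2) weight 3/80
  (X=2, Z=1, Y=1) weight 2/45
Group by Y:
  weight(Y=1) = 2/45
  weight(Y=2) = 3/80
Total weight = 2/45 + 3/80 = 59/720
P(Y=1 | obs) = 2/45 / 59/720 = 32/59
P(Y=2 | obs) = 3/80 / 59/720 = 27/59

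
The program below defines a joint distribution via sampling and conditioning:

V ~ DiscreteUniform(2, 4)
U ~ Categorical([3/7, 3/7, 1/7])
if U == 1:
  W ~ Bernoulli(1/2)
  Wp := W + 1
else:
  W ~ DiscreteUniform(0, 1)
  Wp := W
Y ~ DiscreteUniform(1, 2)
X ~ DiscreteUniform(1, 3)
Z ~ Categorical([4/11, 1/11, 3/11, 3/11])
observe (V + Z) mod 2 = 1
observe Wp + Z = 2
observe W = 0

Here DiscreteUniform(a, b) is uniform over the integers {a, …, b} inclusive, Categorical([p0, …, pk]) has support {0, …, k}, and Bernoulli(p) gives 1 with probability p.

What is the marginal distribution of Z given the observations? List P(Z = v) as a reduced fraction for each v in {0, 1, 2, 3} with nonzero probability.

Enumerate traces; 24 have nonzero weight after conditioning:
  (V=2, U=1, W=0, Y=1, X=1, Z=1) weight 1/924
  (V=2, U=1, W=0, Y=1, X=2, Z=1) weight 1/924
  (V=2, U=1, W=0, Y=1, X=3, Z=1) weight 1/924
  (V=2, U=1, W=0, Y=2, X=1, Z=1) weight 1/924
  (V=2, U=1, W=0, Y=2, X=2, Z=1) weight 1/924
  (V=2, U=1, W=0, Y=2, X=3, Z=1) weight 1/924
  (V=3, U=0, W=0, Y=1, X=1, Z=2) weight 1/308
  (V=3, U=0, W=0, Y=1, X=2, Z=2) weight 1/308
  … 16 more
Group by Z:
  weight(Z=1) = 1/77
  weight(Z=2) = 2/77
Total weight = 1/77 + 2/77 = 3/77
P(Z=1 | obs) = 1/77 / 3/77 = 1/3
P(Z=2 | obs) = 2/77 / 3/77 = 2/3

P(Z=1) = 1/3, P(Z=2) = 2/3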